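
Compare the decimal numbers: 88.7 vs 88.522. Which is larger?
88.7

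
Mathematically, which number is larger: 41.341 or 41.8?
41.8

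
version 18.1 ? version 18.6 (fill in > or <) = <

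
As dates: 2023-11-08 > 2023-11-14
False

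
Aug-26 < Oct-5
True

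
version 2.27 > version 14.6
False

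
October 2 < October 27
True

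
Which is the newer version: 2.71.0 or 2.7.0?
2.71.0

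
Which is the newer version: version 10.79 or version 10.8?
version 10.79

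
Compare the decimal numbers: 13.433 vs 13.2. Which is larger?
13.433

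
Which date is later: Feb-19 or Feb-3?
Feb-19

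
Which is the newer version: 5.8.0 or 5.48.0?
5.48.0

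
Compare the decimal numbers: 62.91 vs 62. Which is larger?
62.91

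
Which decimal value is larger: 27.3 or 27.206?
27.3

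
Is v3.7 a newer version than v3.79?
No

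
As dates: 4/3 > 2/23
True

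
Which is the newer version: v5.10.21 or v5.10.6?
v5.10.21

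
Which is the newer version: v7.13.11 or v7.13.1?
v7.13.11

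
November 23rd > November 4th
True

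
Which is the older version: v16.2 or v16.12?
v16.2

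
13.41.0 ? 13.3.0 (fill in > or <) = >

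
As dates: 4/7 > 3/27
True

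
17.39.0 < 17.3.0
False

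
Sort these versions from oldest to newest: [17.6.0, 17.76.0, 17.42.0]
[17.6.0, 17.42.0, 17.76.0]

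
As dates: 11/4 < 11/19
True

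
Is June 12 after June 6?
Yes. Day 12 comes after day 6 in June — this is a date comparison, not a decimal one (the decimal 6.12 would be smaller than 6.6).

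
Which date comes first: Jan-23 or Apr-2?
Jan-23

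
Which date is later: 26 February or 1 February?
26 February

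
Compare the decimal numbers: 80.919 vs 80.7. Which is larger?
80.919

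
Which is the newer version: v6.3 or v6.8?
v6.8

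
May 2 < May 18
True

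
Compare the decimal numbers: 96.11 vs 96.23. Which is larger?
96.23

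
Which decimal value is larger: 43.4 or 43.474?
43.474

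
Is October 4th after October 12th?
No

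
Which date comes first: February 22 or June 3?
February 22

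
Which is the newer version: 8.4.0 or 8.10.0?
8.10.0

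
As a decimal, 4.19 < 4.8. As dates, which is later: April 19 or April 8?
April 19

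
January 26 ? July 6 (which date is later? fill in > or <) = <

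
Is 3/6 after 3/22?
No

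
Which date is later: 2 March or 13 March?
13 March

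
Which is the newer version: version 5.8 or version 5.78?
version 5.78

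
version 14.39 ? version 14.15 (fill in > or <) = >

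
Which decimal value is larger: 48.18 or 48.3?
48.3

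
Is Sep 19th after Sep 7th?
Yes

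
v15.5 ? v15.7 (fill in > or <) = <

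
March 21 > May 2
False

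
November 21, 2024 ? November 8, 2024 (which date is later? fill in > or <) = >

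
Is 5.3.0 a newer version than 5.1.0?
Yes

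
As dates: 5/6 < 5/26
True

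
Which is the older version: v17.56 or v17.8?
v17.8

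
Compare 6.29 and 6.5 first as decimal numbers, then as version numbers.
As decimals: 6.29 < 6.5. As versions: v6.29 > v6.5 (minor version 29 > 5).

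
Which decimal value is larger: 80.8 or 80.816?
80.816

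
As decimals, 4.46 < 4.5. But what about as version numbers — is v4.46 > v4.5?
True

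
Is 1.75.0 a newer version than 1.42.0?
Yes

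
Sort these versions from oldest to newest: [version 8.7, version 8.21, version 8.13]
[version 8.7, version 8.13, version 8.21]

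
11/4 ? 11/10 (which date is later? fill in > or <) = <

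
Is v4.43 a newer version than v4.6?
Yes. Version numbers are compared segment by segment as integers, not as decimals: minor version 43 > 6, so v4.43 > v4.6 (even though the decimal 4.43 < 4.6).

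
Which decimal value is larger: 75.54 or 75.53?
75.54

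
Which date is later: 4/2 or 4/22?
4/22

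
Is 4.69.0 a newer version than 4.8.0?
Yes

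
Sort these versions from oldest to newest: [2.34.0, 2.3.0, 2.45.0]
[2.3.0, 2.34.0, 2.45.0]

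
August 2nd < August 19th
True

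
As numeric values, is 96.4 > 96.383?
True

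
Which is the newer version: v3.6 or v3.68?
v3.68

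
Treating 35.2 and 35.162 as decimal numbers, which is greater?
35.2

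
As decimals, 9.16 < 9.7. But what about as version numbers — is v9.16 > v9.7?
True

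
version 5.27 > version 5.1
True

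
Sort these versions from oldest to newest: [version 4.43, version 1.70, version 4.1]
[version 1.70, version 4.1, version 4.43]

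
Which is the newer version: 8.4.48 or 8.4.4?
8.4.48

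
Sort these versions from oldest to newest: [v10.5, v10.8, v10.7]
[v10.5, v10.7, v10.8]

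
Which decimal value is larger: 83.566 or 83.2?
83.566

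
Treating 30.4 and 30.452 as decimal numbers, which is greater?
30.452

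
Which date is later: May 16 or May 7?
May 16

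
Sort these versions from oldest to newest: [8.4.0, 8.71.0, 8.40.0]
[8.4.0, 8.40.0, 8.71.0]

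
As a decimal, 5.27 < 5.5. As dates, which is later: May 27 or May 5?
May 27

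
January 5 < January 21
True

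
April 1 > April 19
False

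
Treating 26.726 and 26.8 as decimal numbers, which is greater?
26.8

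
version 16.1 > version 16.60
False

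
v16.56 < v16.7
False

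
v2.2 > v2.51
False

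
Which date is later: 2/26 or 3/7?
3/7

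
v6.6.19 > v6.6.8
True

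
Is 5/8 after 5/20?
No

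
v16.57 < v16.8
False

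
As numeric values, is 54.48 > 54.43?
True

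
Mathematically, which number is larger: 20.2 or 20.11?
20.2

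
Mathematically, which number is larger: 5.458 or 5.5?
5.5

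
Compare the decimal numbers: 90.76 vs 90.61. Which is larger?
90.76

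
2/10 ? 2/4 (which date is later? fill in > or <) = >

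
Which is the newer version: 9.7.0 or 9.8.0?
9.8.0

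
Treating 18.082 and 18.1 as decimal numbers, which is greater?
18.1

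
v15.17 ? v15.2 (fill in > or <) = >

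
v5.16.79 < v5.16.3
False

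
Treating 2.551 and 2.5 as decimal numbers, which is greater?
2.551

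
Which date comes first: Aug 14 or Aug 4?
Aug 4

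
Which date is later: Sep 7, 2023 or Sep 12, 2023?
Sep 12, 2023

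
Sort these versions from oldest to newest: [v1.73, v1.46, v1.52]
[v1.46, v1.52, v1.73]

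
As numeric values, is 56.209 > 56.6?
False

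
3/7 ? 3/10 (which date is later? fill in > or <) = <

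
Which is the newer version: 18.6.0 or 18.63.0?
18.63.0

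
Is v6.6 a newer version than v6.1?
Yes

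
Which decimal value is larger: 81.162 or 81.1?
81.162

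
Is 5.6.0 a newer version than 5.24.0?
No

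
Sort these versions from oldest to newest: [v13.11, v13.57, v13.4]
[v13.4, v13.11, v13.57]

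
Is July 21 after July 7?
Yes. Day 21 comes after day 7 in July — this is a date comparison, not a decimal one (the decimal 7.21 would be smaller than 7.7).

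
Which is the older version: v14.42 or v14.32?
v14.32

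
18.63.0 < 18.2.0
False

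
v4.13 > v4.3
True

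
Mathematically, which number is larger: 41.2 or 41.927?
41.927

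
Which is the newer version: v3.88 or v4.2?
v4.2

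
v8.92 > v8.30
True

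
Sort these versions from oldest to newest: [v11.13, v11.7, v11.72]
[v11.7, v11.13, v11.72]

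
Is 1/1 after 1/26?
No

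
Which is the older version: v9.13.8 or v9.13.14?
v9.13.8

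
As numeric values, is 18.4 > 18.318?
True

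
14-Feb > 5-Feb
True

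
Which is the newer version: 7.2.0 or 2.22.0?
7.2.0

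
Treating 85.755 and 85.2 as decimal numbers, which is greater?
85.755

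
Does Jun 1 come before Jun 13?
Yes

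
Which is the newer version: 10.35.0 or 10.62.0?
10.62.0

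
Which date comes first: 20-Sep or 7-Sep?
7-Sep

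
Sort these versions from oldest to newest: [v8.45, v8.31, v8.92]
[v8.31, v8.45, v8.92]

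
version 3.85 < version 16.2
True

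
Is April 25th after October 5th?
No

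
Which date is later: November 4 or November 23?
November 23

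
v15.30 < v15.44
True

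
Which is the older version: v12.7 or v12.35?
v12.7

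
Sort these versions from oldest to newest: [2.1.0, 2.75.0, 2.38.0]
[2.1.0, 2.38.0, 2.75.0]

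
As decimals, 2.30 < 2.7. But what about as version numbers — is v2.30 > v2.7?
True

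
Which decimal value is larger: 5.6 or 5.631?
5.631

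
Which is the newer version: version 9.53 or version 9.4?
version 9.53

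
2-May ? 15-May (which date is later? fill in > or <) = <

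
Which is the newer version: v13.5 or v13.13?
v13.13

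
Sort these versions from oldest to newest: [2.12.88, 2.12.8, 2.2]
[2.2, 2.12.8, 2.12.88]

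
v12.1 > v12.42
False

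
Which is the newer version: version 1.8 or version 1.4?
version 1.8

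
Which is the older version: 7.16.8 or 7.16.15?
7.16.8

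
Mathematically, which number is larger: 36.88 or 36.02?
36.88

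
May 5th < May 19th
True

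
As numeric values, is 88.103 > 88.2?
False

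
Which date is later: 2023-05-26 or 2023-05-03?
2023-05-26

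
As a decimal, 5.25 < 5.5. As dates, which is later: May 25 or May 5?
May 25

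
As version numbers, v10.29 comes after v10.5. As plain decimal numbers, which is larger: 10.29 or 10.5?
10.5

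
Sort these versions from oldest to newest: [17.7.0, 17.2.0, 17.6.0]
[17.2.0, 17.6.0, 17.7.0]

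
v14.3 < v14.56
True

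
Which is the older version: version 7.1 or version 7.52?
version 7.1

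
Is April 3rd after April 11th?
No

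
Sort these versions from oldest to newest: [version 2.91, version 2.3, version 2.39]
[version 2.3, version 2.39, version 2.91]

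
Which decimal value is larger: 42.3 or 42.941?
42.941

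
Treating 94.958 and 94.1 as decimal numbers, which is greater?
94.958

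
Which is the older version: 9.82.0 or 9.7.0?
9.7.0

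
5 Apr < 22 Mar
False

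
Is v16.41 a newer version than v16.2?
Yes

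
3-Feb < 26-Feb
True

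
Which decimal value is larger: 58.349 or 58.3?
58.349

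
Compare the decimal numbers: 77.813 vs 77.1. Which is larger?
77.813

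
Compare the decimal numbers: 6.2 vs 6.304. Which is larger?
6.304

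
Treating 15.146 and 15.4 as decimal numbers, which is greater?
15.4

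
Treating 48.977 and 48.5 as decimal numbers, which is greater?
48.977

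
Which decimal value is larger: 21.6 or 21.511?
21.6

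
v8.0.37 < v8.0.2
False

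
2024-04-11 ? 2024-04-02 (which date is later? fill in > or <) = >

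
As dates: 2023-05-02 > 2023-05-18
False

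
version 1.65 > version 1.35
True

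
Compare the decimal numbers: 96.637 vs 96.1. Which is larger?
96.637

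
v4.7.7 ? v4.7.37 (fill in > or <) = <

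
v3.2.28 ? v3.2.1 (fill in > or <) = >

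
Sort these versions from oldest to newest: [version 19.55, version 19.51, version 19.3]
[version 19.3, version 19.51, version 19.55]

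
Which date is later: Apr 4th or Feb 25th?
Apr 4th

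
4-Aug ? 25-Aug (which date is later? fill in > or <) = <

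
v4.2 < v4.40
True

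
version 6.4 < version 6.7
True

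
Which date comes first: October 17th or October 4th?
October 4th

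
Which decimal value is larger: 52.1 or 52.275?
52.275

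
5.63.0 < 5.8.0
False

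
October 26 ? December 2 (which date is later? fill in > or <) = <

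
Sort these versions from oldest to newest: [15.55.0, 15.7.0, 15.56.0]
[15.7.0, 15.55.0, 15.56.0]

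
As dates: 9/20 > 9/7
True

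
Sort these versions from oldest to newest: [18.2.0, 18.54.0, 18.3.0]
[18.2.0, 18.3.0, 18.54.0]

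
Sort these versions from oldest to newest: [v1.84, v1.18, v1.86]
[v1.18, v1.84, v1.86]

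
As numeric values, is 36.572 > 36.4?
True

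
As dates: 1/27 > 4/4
False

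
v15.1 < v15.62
True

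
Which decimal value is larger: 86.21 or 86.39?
86.39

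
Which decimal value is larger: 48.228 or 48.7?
48.7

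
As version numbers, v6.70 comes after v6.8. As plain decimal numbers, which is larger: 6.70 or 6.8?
6.8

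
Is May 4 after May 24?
No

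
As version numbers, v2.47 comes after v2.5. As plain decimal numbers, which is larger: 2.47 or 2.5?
2.5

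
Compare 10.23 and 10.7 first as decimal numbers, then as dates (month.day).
As decimals: 10.23 < 10.7. As dates: 10/23 is later than 10/7 (day 23 > day 7).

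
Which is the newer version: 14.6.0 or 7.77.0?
14.6.0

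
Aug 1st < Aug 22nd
True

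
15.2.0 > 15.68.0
False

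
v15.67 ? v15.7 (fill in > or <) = >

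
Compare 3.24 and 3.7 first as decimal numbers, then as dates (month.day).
As decimals: 3.24 < 3.7. As dates: 3/24 is later than 3/7 (day 24 > day 7).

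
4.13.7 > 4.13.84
False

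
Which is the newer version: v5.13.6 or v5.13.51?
v5.13.51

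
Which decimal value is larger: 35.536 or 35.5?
35.536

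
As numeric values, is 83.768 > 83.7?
True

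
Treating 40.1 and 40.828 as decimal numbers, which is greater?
40.828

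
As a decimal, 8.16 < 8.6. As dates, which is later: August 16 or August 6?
August 16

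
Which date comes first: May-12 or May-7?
May-7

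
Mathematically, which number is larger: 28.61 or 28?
28.61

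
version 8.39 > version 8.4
True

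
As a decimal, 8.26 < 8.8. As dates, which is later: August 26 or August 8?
August 26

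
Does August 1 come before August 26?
Yes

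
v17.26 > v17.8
True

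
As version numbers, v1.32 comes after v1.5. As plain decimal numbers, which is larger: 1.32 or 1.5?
1.5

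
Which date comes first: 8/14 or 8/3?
8/3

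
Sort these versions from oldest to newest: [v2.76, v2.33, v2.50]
[v2.33, v2.50, v2.76]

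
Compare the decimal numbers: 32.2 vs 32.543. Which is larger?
32.543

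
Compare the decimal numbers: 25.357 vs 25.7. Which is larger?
25.7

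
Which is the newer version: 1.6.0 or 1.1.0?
1.6.0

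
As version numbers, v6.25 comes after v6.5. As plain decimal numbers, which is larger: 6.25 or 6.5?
6.5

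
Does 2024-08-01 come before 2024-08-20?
Yes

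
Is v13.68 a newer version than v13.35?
Yes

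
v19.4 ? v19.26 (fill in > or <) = <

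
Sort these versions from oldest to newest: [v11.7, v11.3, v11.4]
[v11.3, v11.4, v11.7]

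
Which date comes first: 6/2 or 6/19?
6/2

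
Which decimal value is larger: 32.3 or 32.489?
32.489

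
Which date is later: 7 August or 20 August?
20 August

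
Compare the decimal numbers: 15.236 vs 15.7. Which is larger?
15.7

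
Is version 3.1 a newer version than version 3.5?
No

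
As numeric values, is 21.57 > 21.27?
True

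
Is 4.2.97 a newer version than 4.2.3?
Yes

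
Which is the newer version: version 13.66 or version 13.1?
version 13.66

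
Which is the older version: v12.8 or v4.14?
v4.14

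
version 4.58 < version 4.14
False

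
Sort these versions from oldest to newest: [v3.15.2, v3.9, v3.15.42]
[v3.9, v3.15.2, v3.15.42]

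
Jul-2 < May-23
False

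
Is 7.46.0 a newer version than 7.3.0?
Yes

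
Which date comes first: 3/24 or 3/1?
3/1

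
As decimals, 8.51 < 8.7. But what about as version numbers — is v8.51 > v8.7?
True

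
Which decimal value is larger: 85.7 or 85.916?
85.916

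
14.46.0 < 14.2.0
False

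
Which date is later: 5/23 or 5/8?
5/23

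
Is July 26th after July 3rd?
Yes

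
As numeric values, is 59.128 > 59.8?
False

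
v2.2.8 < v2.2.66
True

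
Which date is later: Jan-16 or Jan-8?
Jan-16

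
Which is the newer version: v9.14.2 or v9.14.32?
v9.14.32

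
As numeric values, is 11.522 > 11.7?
False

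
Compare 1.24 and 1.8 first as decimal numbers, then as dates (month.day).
As decimals: 1.24 < 1.8. As dates: 1/24 is later than 1/8 (day 24 > day 8).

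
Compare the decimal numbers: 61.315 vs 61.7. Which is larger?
61.7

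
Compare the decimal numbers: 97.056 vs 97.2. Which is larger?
97.2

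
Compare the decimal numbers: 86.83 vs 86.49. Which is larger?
86.83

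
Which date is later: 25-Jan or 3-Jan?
25-Jan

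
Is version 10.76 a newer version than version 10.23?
Yes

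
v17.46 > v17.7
True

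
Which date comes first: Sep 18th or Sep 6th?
Sep 6th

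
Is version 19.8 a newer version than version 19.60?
No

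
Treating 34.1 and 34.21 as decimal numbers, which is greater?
34.21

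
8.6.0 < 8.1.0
False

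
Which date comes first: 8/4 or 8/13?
8/4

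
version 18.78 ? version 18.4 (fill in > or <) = >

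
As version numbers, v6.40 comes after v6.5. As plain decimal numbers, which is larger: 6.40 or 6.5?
6.5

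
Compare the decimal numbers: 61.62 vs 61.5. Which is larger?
61.62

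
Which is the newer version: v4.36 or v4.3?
v4.36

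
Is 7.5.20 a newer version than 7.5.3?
Yes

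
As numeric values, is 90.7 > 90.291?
True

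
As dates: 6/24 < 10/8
True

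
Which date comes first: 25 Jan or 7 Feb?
25 Jan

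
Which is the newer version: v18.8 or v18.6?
v18.8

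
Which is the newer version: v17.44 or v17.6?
v17.44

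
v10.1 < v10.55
True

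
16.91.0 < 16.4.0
False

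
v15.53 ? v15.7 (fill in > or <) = >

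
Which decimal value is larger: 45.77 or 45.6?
45.77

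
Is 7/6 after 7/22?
No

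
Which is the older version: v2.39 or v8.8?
v2.39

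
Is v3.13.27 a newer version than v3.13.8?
Yes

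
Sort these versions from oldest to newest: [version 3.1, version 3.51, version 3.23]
[version 3.1, version 3.23, version 3.51]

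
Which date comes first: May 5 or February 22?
February 22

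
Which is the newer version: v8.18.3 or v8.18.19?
v8.18.19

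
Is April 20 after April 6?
Yes. Day 20 comes after day 6 in April — this is a date comparison, not a decimal one (the decimal 4.20 would be smaller than 4.6).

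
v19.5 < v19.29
True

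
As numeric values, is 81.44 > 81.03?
True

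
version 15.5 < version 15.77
True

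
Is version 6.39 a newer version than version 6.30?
Yes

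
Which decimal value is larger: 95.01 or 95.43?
95.43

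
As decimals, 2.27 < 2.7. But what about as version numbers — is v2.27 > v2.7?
True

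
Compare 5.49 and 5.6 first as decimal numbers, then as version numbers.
As decimals: 5.49 < 5.6. As versions: v5.49 > v5.6 (minor version 49 > 6).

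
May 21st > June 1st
False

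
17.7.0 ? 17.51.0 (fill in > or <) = <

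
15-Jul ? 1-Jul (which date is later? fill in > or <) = >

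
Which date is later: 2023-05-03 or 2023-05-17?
2023-05-17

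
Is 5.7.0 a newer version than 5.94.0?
No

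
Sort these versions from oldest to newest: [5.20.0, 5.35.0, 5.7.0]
[5.7.0, 5.20.0, 5.35.0]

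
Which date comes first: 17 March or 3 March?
3 March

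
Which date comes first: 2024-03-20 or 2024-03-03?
2024-03-03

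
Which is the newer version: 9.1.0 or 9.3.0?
9.3.0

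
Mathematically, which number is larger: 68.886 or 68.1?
68.886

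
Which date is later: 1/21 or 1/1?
1/21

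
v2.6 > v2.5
True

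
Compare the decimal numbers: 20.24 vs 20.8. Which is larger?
20.8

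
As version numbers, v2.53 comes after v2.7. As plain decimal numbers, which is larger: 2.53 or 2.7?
2.7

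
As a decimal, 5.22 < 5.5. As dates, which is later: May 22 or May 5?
May 22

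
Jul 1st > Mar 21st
True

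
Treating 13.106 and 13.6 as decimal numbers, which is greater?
13.6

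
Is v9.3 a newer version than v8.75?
Yes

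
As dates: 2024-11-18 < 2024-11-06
False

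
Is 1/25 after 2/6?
No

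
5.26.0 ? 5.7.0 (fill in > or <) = >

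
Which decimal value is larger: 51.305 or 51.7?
51.7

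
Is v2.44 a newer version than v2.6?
Yes. Version numbers are compared segment by segment as integers, not as decimals: minor version 44 > 6, so v2.44 > v2.6 (even though the decimal 2.44 < 2.6).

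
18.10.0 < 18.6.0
False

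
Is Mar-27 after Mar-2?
Yes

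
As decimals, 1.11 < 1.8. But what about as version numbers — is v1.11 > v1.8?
True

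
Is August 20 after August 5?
Yes. Day 20 comes after day 5 in August — this is a date comparison, not a decimal one (the decimal 8.20 would be smaller than 8.5).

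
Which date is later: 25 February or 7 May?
7 May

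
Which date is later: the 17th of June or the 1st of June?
the 17th of June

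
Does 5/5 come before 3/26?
No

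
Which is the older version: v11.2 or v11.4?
v11.2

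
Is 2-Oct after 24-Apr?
Yes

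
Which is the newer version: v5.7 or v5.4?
v5.7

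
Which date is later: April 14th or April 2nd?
April 14th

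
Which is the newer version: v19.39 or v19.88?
v19.88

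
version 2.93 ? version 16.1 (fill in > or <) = <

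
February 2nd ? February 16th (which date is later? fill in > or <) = <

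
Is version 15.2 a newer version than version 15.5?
No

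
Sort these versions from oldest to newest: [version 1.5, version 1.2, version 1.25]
[version 1.2, version 1.5, version 1.25]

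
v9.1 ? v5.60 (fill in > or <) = >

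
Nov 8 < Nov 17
True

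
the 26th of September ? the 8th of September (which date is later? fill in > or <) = >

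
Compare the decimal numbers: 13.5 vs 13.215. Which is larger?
13.5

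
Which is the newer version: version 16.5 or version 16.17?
version 16.17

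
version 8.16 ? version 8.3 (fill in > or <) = >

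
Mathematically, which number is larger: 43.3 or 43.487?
43.487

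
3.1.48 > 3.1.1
True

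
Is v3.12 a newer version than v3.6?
Yes. Version numbers are compared segment by segment as integers, not as decimals: minor version 12 > 6, so v3.12 > v3.6 (even though the decimal 3.12 < 3.6).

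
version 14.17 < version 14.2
False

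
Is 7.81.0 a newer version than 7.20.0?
Yes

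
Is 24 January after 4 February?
No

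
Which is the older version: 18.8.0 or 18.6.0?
18.6.0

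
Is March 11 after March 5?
Yes. Day 11 comes after day 5 in March — this is a date comparison, not a decimal one (the decimal 3.11 would be smaller than 3.5).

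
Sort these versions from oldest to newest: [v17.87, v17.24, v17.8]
[v17.8, v17.24, v17.87]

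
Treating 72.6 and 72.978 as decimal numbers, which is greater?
72.978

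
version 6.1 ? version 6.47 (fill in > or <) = <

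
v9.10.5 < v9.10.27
True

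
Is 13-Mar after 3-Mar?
Yes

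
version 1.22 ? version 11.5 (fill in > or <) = <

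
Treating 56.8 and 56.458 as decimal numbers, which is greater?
56.8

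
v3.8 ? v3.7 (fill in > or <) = >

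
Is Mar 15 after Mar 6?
Yes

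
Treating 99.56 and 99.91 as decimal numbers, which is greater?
99.91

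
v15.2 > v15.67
False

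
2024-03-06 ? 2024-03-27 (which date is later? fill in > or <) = <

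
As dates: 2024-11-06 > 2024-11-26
False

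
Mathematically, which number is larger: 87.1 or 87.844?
87.844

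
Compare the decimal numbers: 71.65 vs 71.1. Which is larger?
71.65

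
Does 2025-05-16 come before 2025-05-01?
No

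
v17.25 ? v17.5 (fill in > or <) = >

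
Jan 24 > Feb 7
False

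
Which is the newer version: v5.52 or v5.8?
v5.52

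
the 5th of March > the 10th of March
False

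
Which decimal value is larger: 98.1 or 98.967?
98.967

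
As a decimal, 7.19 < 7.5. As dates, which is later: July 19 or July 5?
July 19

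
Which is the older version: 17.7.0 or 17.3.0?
17.3.0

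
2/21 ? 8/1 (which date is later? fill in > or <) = <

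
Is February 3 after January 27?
Yes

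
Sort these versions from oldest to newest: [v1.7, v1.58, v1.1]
[v1.1, v1.7, v1.58]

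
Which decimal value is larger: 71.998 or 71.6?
71.998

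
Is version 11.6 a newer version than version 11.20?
No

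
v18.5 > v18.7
False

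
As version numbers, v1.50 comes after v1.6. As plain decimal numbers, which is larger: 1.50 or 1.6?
1.6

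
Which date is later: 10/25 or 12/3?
12/3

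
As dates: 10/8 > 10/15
False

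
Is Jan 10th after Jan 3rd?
Yes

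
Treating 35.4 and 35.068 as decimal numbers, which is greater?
35.4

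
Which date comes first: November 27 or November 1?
November 1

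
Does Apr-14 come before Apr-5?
No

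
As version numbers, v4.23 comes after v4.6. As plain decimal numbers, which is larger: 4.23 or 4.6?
4.6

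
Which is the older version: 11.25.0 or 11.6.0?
11.6.0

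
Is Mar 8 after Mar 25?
No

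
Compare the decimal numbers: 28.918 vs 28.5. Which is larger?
28.918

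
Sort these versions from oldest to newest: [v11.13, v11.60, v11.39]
[v11.13, v11.39, v11.60]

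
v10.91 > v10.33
True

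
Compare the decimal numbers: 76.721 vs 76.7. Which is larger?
76.721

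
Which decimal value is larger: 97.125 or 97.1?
97.125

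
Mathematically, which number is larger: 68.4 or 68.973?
68.973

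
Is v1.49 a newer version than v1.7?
Yes. Version numbers are compared segment by segment as integers, not as decimals: minor version 49 > 7, so v1.49 > v1.7 (even though the decimal 1.49 < 1.7).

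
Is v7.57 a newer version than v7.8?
Yes. Version numbers are compared segment by segment as integers, not as decimals: minor version 57 > 8, so v7.57 > v7.8 (even though the decimal 7.57 < 7.8).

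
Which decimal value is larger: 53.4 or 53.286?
53.4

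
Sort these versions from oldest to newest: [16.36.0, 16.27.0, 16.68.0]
[16.27.0, 16.36.0, 16.68.0]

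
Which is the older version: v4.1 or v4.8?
v4.1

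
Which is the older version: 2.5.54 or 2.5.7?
2.5.7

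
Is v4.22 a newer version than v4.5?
Yes. Version numbers are compared segment by segment as integers, not as decimals: minor version 22 > 5, so v4.22 > v4.5 (even though the decimal 4.22 < 4.5).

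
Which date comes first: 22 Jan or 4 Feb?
22 Jan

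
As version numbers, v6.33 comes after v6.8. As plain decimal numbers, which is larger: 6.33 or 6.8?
6.8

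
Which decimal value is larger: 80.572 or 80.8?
80.8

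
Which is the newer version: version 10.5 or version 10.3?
version 10.5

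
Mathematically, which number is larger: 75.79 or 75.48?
75.79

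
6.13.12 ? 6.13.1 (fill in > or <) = >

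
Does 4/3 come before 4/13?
Yes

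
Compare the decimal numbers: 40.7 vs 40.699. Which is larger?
40.7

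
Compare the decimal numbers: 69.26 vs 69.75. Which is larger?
69.75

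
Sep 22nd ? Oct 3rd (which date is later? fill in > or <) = <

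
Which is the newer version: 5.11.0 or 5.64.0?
5.64.0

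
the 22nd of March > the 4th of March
True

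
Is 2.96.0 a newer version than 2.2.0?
Yes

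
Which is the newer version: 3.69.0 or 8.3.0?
8.3.0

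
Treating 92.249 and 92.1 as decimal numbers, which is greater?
92.249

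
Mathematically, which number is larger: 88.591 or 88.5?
88.591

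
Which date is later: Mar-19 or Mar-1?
Mar-19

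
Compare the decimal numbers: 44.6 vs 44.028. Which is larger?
44.6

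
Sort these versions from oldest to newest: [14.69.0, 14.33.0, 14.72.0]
[14.33.0, 14.69.0, 14.72.0]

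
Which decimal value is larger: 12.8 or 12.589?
12.8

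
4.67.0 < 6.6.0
True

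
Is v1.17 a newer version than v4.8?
No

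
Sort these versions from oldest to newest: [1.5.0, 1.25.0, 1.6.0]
[1.5.0, 1.6.0, 1.25.0]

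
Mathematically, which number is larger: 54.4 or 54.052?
54.4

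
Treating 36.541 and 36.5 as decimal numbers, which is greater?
36.541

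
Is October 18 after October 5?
Yes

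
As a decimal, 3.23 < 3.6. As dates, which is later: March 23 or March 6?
March 23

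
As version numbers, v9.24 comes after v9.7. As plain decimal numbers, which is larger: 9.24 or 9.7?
9.7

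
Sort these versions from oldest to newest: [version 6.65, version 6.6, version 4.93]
[version 4.93, version 6.6, version 6.65]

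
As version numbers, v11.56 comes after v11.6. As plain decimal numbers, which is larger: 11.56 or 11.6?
11.6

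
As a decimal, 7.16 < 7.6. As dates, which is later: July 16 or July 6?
July 16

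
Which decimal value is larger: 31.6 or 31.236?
31.6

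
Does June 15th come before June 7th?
No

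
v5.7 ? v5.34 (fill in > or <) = <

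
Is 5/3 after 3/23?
Yes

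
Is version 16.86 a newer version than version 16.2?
Yes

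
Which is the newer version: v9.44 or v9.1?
v9.44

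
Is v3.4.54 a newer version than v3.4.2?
Yes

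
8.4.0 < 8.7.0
True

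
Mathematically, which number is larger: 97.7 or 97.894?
97.894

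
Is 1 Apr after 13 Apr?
No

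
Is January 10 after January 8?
Yes. Day 10 comes after day 8 in January — this is a date comparison, not a decimal one (the decimal 1.10 would be smaller than 1.8).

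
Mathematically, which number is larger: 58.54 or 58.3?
58.54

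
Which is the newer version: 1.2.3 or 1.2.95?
1.2.95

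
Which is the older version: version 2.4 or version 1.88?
version 1.88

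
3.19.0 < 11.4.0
True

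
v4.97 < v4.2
False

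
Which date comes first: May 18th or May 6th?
May 6th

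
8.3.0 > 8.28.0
False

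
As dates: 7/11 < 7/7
False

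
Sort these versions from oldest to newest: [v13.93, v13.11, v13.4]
[v13.4, v13.11, v13.93]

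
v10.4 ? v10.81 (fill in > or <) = <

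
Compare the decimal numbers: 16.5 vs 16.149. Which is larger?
16.5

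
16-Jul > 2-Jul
True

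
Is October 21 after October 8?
Yes. Day 21 comes after day 8 in October — this is a date comparison, not a decimal one (the decimal 10.21 would be smaller than 10.8).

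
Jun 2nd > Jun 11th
False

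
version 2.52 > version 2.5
True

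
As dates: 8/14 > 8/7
True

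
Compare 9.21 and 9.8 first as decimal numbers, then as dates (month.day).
As decimals: 9.21 < 9.8. As dates: 9/21 is later than 9/8 (day 21 > day 8).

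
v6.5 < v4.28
False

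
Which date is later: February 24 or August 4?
August 4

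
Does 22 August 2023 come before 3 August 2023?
No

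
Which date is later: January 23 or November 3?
November 3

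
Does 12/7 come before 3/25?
No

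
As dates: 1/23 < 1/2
False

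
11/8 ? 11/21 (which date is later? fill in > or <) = <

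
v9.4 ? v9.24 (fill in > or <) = <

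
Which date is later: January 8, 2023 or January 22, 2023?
January 22, 2023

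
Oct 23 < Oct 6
False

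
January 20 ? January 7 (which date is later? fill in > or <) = >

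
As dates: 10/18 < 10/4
False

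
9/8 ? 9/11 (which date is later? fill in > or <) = <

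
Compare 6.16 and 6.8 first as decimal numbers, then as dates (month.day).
As decimals: 6.16 < 6.8. As dates: 6/16 is later than 6/8 (day 16 > day 8).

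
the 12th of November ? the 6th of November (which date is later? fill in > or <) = >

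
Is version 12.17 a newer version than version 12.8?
Yes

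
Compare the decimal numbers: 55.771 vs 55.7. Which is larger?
55.771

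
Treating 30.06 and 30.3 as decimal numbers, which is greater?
30.3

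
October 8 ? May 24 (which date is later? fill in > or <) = >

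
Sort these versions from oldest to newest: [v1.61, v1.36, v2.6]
[v1.36, v1.61, v2.6]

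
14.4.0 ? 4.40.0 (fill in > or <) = >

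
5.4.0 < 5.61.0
True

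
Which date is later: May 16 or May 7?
May 16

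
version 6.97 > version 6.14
True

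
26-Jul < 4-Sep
True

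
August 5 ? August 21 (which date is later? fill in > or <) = <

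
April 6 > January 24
True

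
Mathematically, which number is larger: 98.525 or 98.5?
98.525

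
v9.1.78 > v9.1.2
True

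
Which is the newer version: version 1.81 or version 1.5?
version 1.81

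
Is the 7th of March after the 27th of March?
No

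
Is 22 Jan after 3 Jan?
Yes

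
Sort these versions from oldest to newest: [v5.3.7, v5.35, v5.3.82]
[v5.3.7, v5.3.82, v5.35]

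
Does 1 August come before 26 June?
No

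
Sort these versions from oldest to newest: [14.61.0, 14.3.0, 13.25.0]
[13.25.0, 14.3.0, 14.61.0]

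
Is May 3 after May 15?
No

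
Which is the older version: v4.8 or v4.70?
v4.8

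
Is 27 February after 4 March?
No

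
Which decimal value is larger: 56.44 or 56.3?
56.44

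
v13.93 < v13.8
False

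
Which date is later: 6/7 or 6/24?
6/24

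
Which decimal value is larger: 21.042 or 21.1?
21.1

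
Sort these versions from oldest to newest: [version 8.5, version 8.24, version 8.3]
[version 8.3, version 8.5, version 8.24]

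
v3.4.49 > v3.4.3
True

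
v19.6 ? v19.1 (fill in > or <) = >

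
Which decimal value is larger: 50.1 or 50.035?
50.1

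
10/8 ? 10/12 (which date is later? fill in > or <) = <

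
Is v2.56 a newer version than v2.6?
Yes. Version numbers are compared segment by segment as integers, not as decimals: minor version 56 > 6, so v2.56 > v2.6 (even though the decimal 2.56 < 2.6).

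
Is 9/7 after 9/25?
No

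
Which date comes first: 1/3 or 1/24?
1/3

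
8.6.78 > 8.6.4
True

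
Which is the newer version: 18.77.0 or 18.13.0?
18.77.0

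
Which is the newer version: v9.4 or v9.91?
v9.91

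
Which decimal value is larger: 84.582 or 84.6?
84.6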